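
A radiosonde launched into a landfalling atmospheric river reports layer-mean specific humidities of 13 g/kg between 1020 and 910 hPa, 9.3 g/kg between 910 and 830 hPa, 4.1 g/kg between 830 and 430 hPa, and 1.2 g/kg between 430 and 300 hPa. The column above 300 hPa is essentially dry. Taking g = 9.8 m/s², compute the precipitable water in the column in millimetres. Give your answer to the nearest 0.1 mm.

Precipitable water is the column-integrated vapour mass per unit area: PW = (1/g) Σ q̄ Δp, with q in kg/kg and Δp in Pa (1 kg/m² of water = 1 mm).
Layer 1020–910 hPa: Δp = 110 hPa = 11000 Pa, q̄ = 0.013 kg/kg → 0.013 × 11000 / 9.8 = 14.59 mm
Layer 910–830 hPa: Δp = 80 hPa = 8000 Pa, q̄ = 0.0093 kg/kg → 0.0093 × 8000 / 9.8 = 7.59 mm
Layer 830–430 hPa: Δp = 400 hPa = 40000 Pa, q̄ = 0.0041 kg/kg → 0.0041 × 40000 / 9.8 = 16.73 mm
Layer 430–300 hPa: Δp = 130 hPa = 13000 Pa, q̄ = 0.0012 kg/kg → 0.0012 × 13000 / 9.8 = 1.59 mm
PW = 14.59 + 7.59 + 16.73 + 1.59 = 40.50 ≈ 40.5 mm.

PW ≈ 40.5 mm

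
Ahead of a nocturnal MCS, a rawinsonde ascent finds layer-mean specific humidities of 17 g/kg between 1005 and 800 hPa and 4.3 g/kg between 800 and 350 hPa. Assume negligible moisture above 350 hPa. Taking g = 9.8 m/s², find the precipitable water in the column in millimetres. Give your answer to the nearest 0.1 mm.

Precipitable water is the column-integrated vapour mass per unit area: PW = (1/g) Σ q̄ Δp, with q in kg/kg and Δp in Pa (1 kg/m² of water = 1 mm).
Layer 1005–800 hPa: Δp = 205 hPa = 20500 Pa, q̄ = 0.017 kg/kg → 0.017 × 20500 / 9.8 = 35.56 mm
Layer 800–350 hPa: Δp = 450 hPa = 45000 Pa, q̄ = 0.0043 kg/kg → 0.0043 × 45000 / 9.8 = 19.74 mm
PW = 35.56 + 19.74 = 55.30 ≈ 55.3 mm.

PW ≈ 55.3 mm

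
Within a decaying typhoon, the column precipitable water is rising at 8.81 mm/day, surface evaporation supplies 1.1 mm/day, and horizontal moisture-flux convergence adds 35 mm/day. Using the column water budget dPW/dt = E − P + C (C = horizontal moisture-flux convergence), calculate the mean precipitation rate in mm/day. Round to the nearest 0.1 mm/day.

dPW/dt = +8.81 mm/day.
P = E + C − dPW/dt = 1.1 + (35) − (+8.81) = 27.3 mm/day.

P ≈ 27.3 mm/day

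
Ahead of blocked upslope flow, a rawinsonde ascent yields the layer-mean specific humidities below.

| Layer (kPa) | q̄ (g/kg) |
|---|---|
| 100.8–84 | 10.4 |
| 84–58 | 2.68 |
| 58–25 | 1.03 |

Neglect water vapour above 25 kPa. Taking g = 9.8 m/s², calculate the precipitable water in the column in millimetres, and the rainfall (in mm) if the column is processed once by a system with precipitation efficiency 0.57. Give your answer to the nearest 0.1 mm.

Precipitable water is the column-integrated vapour mass per unit area: PW = (1/g) Σ q̄ Δp, with q in kg/kg and Δp in Pa (1 kg/m² of water = 1 mm).
Layer 100.8–84 kPa: Δp = 168 hPa = 16800 Pa, q̄ = 0.0104 kg/kg → 0.0104 × 16800 / 9.8 = 17.83 mm
Layer 84–58 kPa: Δp = 260 hPa = 26000 Pa, q̄ = 0.00268 kg/kg → 0.00268 × 26000 / 9.8 = 7.11 mm
Layer 58–25 kPa: Δp = 330 hPa = 33000 Pa, q̄ = 0.00103 kg/kg → 0.00103 × 33000 / 9.8 = 3.47 mm
PW = 17.83 + 7.11 + 3.47 = 28.41 ≈ 28.4 mm.
Rainfall = ε × PW = 0.57 × 28.4 = 16.2 mm.

PW ≈ 28.4 mm; rainfall ≈ 16.2 mm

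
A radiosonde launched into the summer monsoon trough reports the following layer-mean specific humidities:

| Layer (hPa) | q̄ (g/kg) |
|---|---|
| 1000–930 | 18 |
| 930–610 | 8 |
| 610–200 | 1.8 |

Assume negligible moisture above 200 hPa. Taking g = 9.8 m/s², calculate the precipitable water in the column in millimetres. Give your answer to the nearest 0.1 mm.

Precipitable water is the column-integrated vapour mass per unit area: PW = (1/g) Σ q̄ Δp, with q in kg/kg and Δp in Pa (1 kg/m² of water = 1 mm).
Layer 1000–930 hPa: Δp = 70 hPa = 7000 Pa, q̄ = 0.018 kg/kg → 0.018 × 7000 / 9.8 = 12.86 mm
Layer 930–610 hPa: Δp = 320 hPa = 32000 Pa, q̄ = 0.008 kg/kg → 0.008 × 32000 / 9.8 = 26.12 mm
Layer 610–200 hPa: Δp = 410 hPa = 41000 Pa, q̄ = 0.0018 kg/kg → 0.0018 × 41000 / 9.8 = 7.53 mm
PW = 12.86 + 26.12 + 7.53 = 46.51 ≈ 46.5 mm.

PW ≈ 46.5 mm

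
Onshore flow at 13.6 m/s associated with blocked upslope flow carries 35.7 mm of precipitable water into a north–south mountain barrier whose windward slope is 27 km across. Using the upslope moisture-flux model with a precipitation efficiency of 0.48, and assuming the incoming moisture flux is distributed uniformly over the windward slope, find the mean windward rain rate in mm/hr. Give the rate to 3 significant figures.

R ≈ 31.1 mm/hr

Incoming column moisture flux per unit ridge length: F = V × PW = 13.6 × 35.7 = 485.52 mm·m/s.
Spread over the 27 km slope with efficiency ε = 0.48: R = ε·F/W = 0.48 × 485.52 / 27000 m = 8.631e-03 mm/s.
R = 8.631e-03 × 3600 = 31.1 mm/hr.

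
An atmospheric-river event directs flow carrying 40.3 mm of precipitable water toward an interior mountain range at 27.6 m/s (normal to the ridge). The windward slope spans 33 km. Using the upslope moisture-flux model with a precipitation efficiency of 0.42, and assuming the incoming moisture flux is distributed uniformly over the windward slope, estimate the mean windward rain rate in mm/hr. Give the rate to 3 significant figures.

Incoming column moisture flux per unit ridge length: F = V × PW = 27.6 × 40.3 = 1112.28 mm·m/s.
Spread over the 33 km slope with efficiency ε = 0.42: R = ε·F/W = 0.42 × 1112.28 / 33000 m = 1.416e-02 mm/s.
R = 1.416e-02 × 3600 = 51.0 mm/hr.

R ≈ 51.0 mm/hr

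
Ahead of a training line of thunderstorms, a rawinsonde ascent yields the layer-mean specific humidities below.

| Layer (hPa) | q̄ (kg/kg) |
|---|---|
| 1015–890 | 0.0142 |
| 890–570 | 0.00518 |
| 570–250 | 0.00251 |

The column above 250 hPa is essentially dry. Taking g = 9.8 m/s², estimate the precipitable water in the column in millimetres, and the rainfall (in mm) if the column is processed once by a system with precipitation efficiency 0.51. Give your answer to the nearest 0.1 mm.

PW ≈ 43.2 mm; rainfall ≈ 22.0 mm

Precipitable water is the column-integrated vapour mass per unit area: PW = (1/g) Σ q̄ Δp, with q in kg/kg and Δp in Pa (1 kg/m² of water = 1 mm).
Layer 1015–890 hPa: Δp = 125 hPa = 12500 Pa, q̄ = 0.0142 kg/kg → 0.0142 × 12500 / 9.8 = 18.11 mm
Layer 890–570 hPa: Δp = 320 hPa = 32000 Pa, q̄ = 0.00518 kg/kg → 0.00518 × 32000 / 9.8 = 16.91 mm
Layer 570–250 hPa: Δp = 320 hPa = 32000 Pa, q̄ = 0.00251 kg/kg → 0.00251 × 32000 / 9.8 = 8.20 mm
PW = 18.11 + 16.91 + 8.20 = 43.22 ≈ 43.2 mm.
Rainfall = ε × PW = 0.51 × 43.2 = 22.0 mm.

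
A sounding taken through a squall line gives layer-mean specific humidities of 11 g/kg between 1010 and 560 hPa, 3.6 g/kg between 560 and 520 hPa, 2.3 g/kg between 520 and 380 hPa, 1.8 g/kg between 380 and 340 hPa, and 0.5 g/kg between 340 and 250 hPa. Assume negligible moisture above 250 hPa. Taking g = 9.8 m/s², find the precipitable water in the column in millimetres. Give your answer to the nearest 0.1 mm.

PW ≈ 56.5 mm

Precipitable water is the column-integrated vapour mass per unit area: PW = (1/g) Σ q̄ Δp, with q in kg/kg and Δp in Pa (1 kg/m² of water = 1 mm).
Layer 1010–560 hPa: Δp = 450 hPa = 45000 Pa, q̄ = 0.011 kg/kg → 0.011 × 45000 / 9.8 = 50.51 mm
Layer 560–520 hPa: Δp = 40 hPa = 4000 Pa, q̄ = 0.0036 kg/kg → 0.0036 × 4000 / 9.8 = 1.47 mm
Layer 520–380 hPa: Δp = 140 hPa = 14000 Pa, q̄ = 0.0023 kg/kg → 0.0023 × 14000 / 9.8 = 3.29 mm
Layer 380–340 hPa: Δp = 40 hPa = 4000 Pa, q̄ = 0.0018 kg/kg → 0.0018 × 4000 / 9.8 = 0.73 mm
Layer 340–250 hPa: Δp = 90 hPa = 9000 Pa, q̄ = 0.0005 kg/kg → 0.0005 × 9000 / 9.8 = 0.46 mm
PW = 50.51 + 1.47 + 3.29 + 0.73 + 0.46 = 56.46 ≈ 56.5 mm.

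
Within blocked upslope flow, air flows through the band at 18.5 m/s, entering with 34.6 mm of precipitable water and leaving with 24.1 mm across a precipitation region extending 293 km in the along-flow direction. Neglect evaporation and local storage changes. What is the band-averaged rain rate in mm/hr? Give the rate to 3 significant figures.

R ≈ 2.39 mm/hr

Column moisture flux per unit crosswind length is F = V × PW.
Inflow: F_in = 18.5 × 34.6 = 640.1 mm·m/s
Outflow: F_out = 18.5 × 24.1 = 445.85 mm·m/s
Steady-state rate R = (F_in − F_out)/L = (640.1 − 445.85) / 293000 m = 6.630e-04 mm/s.
R = 6.630e-04 × 3600 = 2.39 mm/hr.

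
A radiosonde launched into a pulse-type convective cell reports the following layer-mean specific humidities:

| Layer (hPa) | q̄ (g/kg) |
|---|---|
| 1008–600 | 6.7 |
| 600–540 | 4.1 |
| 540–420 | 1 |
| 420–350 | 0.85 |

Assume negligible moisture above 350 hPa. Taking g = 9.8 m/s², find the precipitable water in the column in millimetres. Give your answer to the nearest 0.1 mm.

Precipitable water is the column-integrated vapour mass per unit area: PW = (1/g) Σ q̄ Δp, with q in kg/kg and Δp in Pa (1 kg/m² of water = 1 mm).
Layer 1008–600 hPa: Δp = 408 hPa = 40800 Pa, q̄ = 0.0067 kg/kg → 0.0067 × 40800 / 9.8 = 27.89 mm
Layer 600–540 hPa: Δp = 60 hPa = 6000 Pa, q̄ = 0.0041 kg/kg → 0.0041 × 6000 / 9.8 = 2.51 mm
Layer 540–420 hPa: Δp = 120 hPa = 12000 Pa, q̄ = 0.001 kg/kg → 0.001 × 12000 / 9.8 = 1.22 mm
Layer 420–350 hPa: Δp = 70 hPa = 7000 Pa, q̄ = 0.00085 kg/kg → 0.00085 × 7000 / 9.8 = 0.61 mm
PW = 27.89 + 2.51 + 1.22 + 0.61 = 32.23 ≈ 32.2 mm.

PW ≈ 32.2 mm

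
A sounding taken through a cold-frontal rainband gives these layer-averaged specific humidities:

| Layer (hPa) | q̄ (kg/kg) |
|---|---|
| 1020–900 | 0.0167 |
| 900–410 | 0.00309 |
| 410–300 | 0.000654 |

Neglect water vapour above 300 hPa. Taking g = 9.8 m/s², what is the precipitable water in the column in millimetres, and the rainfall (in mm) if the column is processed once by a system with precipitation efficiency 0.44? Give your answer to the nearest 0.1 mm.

PW ≈ 36.6 mm; rainfall ≈ 16.1 mm

Precipitable water is the column-integrated vapour mass per unit area: PW = (1/g) Σ q̄ Δp, with q in kg/kg and Δp in Pa (1 kg/m² of water = 1 mm).
Layer 1020–900 hPa: Δp = 120 hPa = 12000 Pa, q̄ = 0.0167 kg/kg → 0.0167 × 12000 / 9.8 = 20.45 mm
Layer 900–410 hPa: Δp = 490 hPa = 49000 Pa, q̄ = 0.00309 kg/kg → 0.00309 × 49000 / 9.8 = 15.45 mm
Layer 410–300 hPa: Δp = 110 hPa = 11000 Pa, q̄ = 0.000654 kg/kg → 0.000654 × 11000 / 9.8 = 0.73 mm
PW = 20.45 + 15.45 + 0.73 = 36.63 ≈ 36.6 mm.
Rainfall = ε × PW = 0.44 × 36.6 = 16.1 mm.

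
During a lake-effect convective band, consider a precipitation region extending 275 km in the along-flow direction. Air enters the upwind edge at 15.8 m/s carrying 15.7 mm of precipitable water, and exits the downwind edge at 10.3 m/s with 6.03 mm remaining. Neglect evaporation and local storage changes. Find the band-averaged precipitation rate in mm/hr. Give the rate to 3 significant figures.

Column moisture flux per unit crosswind length is F = V × PW.
Inflow: F_in = 15.8 × 15.7 = 248.06 mm·m/s
Outflow: F_out = 10.3 × 6.03 = 62.109 mm·m/s
Steady-state rate R = (F_in − F_out)/L = (248.06 − 62.109) / 275000 m = 6.762e-04 mm/s.
R = 6.762e-04 × 3600 = 2.43 mm/hr.

R ≈ 2.43 mm/hr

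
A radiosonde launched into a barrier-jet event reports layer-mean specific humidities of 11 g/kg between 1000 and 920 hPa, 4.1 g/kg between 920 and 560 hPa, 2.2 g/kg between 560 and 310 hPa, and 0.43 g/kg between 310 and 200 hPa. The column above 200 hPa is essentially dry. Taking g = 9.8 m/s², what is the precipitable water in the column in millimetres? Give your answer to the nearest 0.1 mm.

PW ≈ 30.1 mm

Precipitable water is the column-integrated vapour mass per unit area: PW = (1/g) Σ q̄ Δp, with q in kg/kg and Δp in Pa (1 kg/m² of water = 1 mm).
Layer 1000–920 hPa: Δp = 80 hPa = 8000 Pa, q̄ = 0.011 kg/kg → 0.011 × 8000 / 9.8 = 8.98 mm
Layer 920–560 hPa: Δp = 360 hPa = 36000 Pa, q̄ = 0.0041 kg/kg → 0.0041 × 36000 / 9.8 = 15.06 mm
Layer 560–310 hPa: Δp = 250 hPa = 25000 Pa, q̄ = 0.0022 kg/kg → 0.0022 × 25000 / 9.8 = 5.61 mm
Layer 310–200 hPa: Δp = 110 hPa = 11000 Pa, q̄ = 0.00043 kg/kg → 0.00043 × 11000 / 9.8 = 0.48 mm
PW = 8.98 + 15.06 + 5.61 + 0.48 = 30.13 ≈ 30.1 mm.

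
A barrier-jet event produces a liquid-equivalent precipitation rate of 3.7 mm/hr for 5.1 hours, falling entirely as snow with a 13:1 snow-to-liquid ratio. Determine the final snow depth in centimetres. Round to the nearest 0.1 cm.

snow depth ≈ 24.5 cm

Liquid-equivalent depth = 3.7 × 5.1 = 18.87 mm.
Snow depth = 18.87 mm × 13 = 245.31 mm = 24.5 cm.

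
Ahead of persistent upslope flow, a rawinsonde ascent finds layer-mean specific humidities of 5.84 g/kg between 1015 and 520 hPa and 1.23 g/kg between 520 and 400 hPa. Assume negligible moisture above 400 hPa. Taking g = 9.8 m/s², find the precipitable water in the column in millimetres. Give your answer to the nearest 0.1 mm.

PW ≈ 31.0 mm

Precipitable water is the column-integrated vapour mass per unit area: PW = (1/g) Σ q̄ Δp, with q in kg/kg and Δp in Pa (1 kg/m² of water = 1 mm).
Layer 1015–520 hPa: Δp = 495 hPa = 49500 Pa, q̄ = 0.00584 kg/kg → 0.00584 × 49500 / 9.8 = 29.50 mm
Layer 520–400 hPa: Δp = 120 hPa = 12000 Pa, q̄ = 0.00123 kg/kg → 0.00123 × 12000 / 9.8 = 1.51 mm
PW = 29.50 + 1.51 = 31.01 ≈ 31.0 mm.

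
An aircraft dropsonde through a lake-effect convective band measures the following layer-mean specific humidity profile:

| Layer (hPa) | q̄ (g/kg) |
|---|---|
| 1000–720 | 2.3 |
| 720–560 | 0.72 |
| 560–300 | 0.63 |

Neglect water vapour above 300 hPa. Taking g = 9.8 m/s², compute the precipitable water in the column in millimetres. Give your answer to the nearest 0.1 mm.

PW ≈ 9.4 mm

Precipitable water is the column-integrated vapour mass per unit area: PW = (1/g) Σ q̄ Δp, with q in kg/kg and Δp in Pa (1 kg/m² of water = 1 mm).
Layer 1000–720 hPa: Δp = 280 hPa = 28000 Pa, q̄ = 0.0023 kg/kg → 0.0023 × 28000 / 9.8 = 6.57 mm
Layer 720–560 hPa: Δp = 160 hPa = 16000 Pa, q̄ = 0.00072 kg/kg → 0.00072 × 16000 / 9.8 = 1.18 mm
Layer 560–300 hPa: Δp = 260 hPa = 26000 Pa, q̄ = 0.00063 kg/kg → 0.00063 × 26000 / 9.8 = 1.67 mm
PW = 6.57 + 1.18 + 1.67 = 9.42 ≈ 9.4 mm.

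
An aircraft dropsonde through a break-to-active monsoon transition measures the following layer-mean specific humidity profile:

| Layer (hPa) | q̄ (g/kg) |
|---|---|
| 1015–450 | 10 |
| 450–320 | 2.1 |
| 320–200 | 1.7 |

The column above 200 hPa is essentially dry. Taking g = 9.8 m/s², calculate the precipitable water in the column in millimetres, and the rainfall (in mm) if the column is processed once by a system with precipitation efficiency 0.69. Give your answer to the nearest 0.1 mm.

Precipitable water is the column-integrated vapour mass per unit area: PW = (1/g) Σ q̄ Δp, with q in kg/kg and Δp in Pa (1 kg/m² of water = 1 mm).
Layer 1015–450 hPa: Δp = 565 hPa = 56500 Pa, q̄ = 0.01 kg/kg → 0.01 × 56500 / 9.8 = 57.65 mm
Layer 450–320 hPa: Δp = 130 hPa = 13000 Pa, q̄ = 0.0021 kg/kg → 0.0021 × 13000 / 9.8 = 2.79 mm
Layer 320–200 hPa: Δp = 120 hPa = 12000 Pa, q̄ = 0.0017 kg/kg → 0.0017 × 12000 / 9.8 = 2.08 mm
PW = 57.65 + 2.79 + 2.08 = 62.52 ≈ 62.5 mm.
Rainfall = ε × PW = 0.69 × 62.5 = 43.1 mm.

PW ≈ 62.5 mm; rainfall ≈ 43.1 mm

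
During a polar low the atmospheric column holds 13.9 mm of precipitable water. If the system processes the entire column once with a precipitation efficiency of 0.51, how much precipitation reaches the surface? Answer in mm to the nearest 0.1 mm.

Precipitation = ε × PW = 0.51 × 13.9 = 7.1 mm.

precipitation ≈ 7.1 mm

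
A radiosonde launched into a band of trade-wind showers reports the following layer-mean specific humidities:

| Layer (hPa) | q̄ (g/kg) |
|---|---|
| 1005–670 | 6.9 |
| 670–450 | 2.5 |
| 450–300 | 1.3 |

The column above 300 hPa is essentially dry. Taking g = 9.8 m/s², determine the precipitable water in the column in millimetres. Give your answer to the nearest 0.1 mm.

Precipitable water is the column-integrated vapour mass per unit area: PW = (1/g) Σ q̄ Δp, with q in kg/kg and Δp in Pa (1 kg/m² of water = 1 mm).
Layer 1005–670 hPa: Δp = 335 hPa = 33500 Pa, q̄ = 0.0069 kg/kg → 0.0069 × 33500 / 9.8 = 23.59 mm
Layer 670–450 hPa: Δp = 220 hPa = 22000 Pa, q̄ = 0.0025 kg/kg → 0.0025 × 22000 / 9.8 = 5.61 mm
Layer 450–300 hPa: Δp = 150 hPa = 15000 Pa, q̄ = 0.0013 kg/kg → 0.0013 × 15000 / 9.8 = 1.99 mm
PW = 23.59 + 5.61 + 1.99 = 31.19 ≈ 31.2 mm.

PW ≈ 31.2 mm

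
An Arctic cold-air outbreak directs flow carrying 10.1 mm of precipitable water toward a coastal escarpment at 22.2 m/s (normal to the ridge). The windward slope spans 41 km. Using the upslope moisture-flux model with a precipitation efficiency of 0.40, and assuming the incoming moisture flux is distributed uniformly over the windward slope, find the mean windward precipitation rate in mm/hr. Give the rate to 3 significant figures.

R ≈ 7.88 mm/hr

Incoming column moisture flux per unit ridge length: F = V × PW = 22.2 × 10.1 = 224.22 mm·m/s.
Spread over the 41 km slope with efficiency ε = 0.40: R = ε·F/W = 0.40 × 224.22 / 41000 m = 2.188e-03 mm/s.
R = 2.188e-03 × 3600 = 7.88 mm/hr.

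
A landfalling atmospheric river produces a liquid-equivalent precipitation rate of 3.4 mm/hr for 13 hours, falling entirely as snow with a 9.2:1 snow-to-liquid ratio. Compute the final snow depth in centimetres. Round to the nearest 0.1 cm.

snow depth ≈ 40.7 cm

Liquid-equivalent depth = 3.4 × 13 = 44.2 mm.
Snow depth = 44.2 mm × 9.2 = 406.64 mm = 40.7 cm.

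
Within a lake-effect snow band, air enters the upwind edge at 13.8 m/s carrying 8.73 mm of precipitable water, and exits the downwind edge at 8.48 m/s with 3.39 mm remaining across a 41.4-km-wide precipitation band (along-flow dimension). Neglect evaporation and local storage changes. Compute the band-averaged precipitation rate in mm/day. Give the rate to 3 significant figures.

R ≈ 191 mm/day

Column moisture flux per unit crosswind length is F = V × PW.
Inflow: F_in = 13.8 × 8.73 = 120.474 mm·m/s
Outflow: F_out = 8.48 × 3.39 = 28.7472 mm·m/s
Steady-state rate R = (F_in − F_out)/L = (120.474 − 28.7472) / 41400 m = 2.216e-03 mm/s.
R = 2.216e-03 × 3600 × 24 = 191 mm/day.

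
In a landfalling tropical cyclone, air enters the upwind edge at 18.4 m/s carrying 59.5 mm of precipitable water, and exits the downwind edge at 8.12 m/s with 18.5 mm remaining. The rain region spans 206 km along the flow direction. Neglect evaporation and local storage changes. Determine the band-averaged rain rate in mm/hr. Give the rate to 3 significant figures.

R ≈ 16.5 mm/hr

Column moisture flux per unit crosswind length is F = V × PW.
Inflow: F_in = 18.4 × 59.5 = 1094.8 mm·m/s
Outflow: F_out = 8.12 × 18.5 = 150.22 mm·m/s
Steady-state rate R = (F_in − F_out)/L = (1094.8 − 150.22) / 206000 m = 4.585e-03 mm/s.
R = 4.585e-03 × 3600 = 16.5 mm/hr.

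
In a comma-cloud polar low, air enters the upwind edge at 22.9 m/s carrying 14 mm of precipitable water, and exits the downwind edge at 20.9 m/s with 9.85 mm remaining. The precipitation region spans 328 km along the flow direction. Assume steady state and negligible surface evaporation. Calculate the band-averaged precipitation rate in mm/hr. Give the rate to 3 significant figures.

R ≈ 1.26 mm/hr

Column moisture flux per unit crosswind length is F = V × PW.
Inflow: F_in = 22.9 × 14 = 320.6 mm·m/s
Outflow: F_out = 20.9 × 9.85 = 205.865 mm·m/s
Steady-state rate R = (F_in − F_out)/L = (320.6 − 205.865) / 328000 m = 3.498e-04 mm/s.
R = 3.498e-04 × 3600 = 1.26 mm/hr.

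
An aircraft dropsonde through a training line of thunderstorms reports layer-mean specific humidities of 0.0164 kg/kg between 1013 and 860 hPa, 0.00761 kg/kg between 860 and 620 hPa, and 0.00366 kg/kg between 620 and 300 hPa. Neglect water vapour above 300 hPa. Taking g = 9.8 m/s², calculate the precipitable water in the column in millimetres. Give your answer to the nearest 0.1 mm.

PW ≈ 56.2 mm

Precipitable water is the column-integrated vapour mass per unit area: PW = (1/g) Σ q̄ Δp, with q in kg/kg and Δp in Pa (1 kg/m² of water = 1 mm).
Layer 1013–860 hPa: Δp = 153 hPa = 15300 Pa, q̄ = 0.0164 kg/kg → 0.0164 × 15300 / 9.8 = 25.60 mm
Layer 860–620 hPa: Δp = 240 hPa = 24000 Pa, q̄ = 0.00761 kg/kg → 0.00761 × 24000 / 9.8 = 18.64 mm
Layer 620–300 hPa: Δp = 320 hPa = 32000 Pa, q̄ = 0.00366 kg/kg → 0.00366 × 32000 / 9.8 = 11.95 mm
PW = 25.60 + 18.64 + 11.95 = 56.19 ≈ 56.2 mm.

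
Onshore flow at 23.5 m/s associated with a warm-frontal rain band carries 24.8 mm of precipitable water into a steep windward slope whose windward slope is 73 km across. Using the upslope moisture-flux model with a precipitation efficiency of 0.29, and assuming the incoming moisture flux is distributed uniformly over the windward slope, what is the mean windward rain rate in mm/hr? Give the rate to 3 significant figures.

Incoming column moisture flux per unit ridge length: F = V × PW = 23.5 × 24.8 = 582.8 mm·m/s.
Spread over the 73 km slope with efficiency ε = 0.29: R = ε·F/W = 0.29 × 582.8 / 73000 m = 2.315e-03 mm/s.
R = 2.315e-03 × 3600 = 8.33 mm/hr.

R ≈ 8.33 mm/hr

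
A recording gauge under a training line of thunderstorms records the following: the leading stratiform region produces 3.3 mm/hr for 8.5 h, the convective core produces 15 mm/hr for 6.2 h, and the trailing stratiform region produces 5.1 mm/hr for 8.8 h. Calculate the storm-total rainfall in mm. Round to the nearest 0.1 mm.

Total = Σ Rᵢ Δtᵢ = 3.3 × 8.5 + 15 × 6.2 + 5.1 × 8.8
      = 28.05 + 93 + 44.88 = 165.9 mm.

total ≈ 165.9 mm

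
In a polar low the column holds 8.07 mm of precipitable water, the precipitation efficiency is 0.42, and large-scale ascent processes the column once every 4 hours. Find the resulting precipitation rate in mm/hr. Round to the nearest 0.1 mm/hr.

R ≈ 0.8 mm/hr

Each overturning extracts ε × PW = 0.42 × 8.07 = 3.3894 mm.
Rate = ε·PW / τ = 3.3894 / 4 h = 0.8 mm/hr.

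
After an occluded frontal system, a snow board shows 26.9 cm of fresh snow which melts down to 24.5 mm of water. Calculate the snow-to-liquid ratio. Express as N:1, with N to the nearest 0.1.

ratio ≈ 11.0

Ratio = snow depth / SWE = 269 mm / 24.5 mm = 11.0, i.e. 11.0:1.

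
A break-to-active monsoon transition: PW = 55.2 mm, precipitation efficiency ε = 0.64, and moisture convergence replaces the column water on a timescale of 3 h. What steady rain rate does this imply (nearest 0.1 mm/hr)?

Each overturning extracts ε × PW = 0.64 × 55.2 = 35.328 mm.
Rate = ε·PW / τ = 35.328 / 3 h = 11.8 mm/hr.

R ≈ 11.8 mm/hr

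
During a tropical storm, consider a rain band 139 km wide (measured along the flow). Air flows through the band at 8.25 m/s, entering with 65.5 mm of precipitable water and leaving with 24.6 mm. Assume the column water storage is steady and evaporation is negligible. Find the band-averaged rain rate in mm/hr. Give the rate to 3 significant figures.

R ≈ 8.74 mm/hr

Column moisture flux per unit crosswind length is F = V × PW.
Inflow: F_in = 8.25 × 65.5 = 540.375 mm·m/s
Outflow: F_out = 8.25 × 24.6 = 202.95 mm·m/s
Steady-state rate R = (F_in − F_out)/L = (540.375 − 202.95) / 139000 m = 2.428e-03 mm/s.
R = 2.428e-03 × 3600 = 8.74 mm/hr.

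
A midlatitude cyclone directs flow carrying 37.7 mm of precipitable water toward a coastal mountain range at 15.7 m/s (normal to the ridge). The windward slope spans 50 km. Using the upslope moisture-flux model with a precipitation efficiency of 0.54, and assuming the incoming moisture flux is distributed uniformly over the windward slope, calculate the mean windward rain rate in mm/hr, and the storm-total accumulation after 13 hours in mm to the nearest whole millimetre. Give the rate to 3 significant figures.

R ≈ 23.0 mm/hr; total ≈ 299 mm

Incoming column moisture flux per unit ridge length: F = V × PW = 15.7 × 37.7 = 591.89 mm·m/s.
Spread over the 50 km slope with efficiency ε = 0.54: R = ε·F/W = 0.54 × 591.89 / 50000 m = 6.392e-03 mm/s.
R = 6.392e-03 × 3600 = 23.0 mm/hr.
Over 13 h: total = 23.0 × 13 = 299 mm.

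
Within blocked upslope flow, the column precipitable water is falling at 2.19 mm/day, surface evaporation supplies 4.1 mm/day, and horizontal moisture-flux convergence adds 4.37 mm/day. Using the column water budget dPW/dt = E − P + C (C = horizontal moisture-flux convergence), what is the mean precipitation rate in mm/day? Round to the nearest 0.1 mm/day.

P ≈ 10.7 mm/day

dPW/dt = -2.19 mm/day.
P = E + C − dPW/dt = 4.1 + (4.37) − (-2.19) = 10.7 mm/day.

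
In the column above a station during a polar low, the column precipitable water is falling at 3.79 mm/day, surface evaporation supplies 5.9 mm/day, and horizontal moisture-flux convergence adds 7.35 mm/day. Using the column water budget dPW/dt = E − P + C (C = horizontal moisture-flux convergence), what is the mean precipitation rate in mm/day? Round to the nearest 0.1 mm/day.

dPW/dt = -3.79 mm/day.
P = E + C − dPW/dt = 5.9 + (7.35) − (-3.79) = 17.0 mm/day.

P ≈ 17.0 mm/day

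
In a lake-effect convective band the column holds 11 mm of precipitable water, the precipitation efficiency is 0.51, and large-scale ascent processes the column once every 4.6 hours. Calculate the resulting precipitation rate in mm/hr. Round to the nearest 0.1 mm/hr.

Each overturning extracts ε × PW = 0.51 × 11 = 5.61 mm.
Rate = ε·PW / τ = 5.61 / 4.6 h = 1.2 mm/hr.

R ≈ 1.2 mm/hr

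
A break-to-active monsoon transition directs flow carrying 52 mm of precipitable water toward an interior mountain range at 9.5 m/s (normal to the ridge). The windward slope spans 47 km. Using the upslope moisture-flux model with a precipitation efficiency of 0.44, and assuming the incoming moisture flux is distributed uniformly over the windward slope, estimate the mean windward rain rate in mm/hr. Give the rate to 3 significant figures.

R ≈ 16.6 mm/hr

Incoming column moisture flux per unit ridge length: F = V × PW = 9.5 × 52 = 494 mm·m/s.
Spread over the 47 km slope with efficiency ε = 0.44: R = ε·F/W = 0.44 × 494 / 47000 m = 4.625e-03 mm/s.
R = 4.625e-03 × 3600 = 16.6 mm/hr.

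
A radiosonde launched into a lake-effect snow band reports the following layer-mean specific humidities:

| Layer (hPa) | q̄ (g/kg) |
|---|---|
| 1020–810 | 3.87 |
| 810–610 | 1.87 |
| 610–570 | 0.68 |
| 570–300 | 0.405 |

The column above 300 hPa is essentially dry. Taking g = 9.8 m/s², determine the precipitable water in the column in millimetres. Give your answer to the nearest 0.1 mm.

Precipitable water is the column-integrated vapour mass per unit area: PW = (1/g) Σ q̄ Δp, with q in kg/kg and Δp in Pa (1 kg/m² of water = 1 mm).
Layer 1020–810 hPa: Δp = 210 hPa = 21000 Pa, q̄ = 0.00387 kg/kg → 0.00387 × 21000 / 9.8 = 8.29 mm
Layer 810–610 hPa: Δp = 200 hPa = 20000 Pa, q̄ = 0.00187 kg/kg → 0.00187 × 20000 / 9.8 = 3.82 mm
Layer 610–570 hPa: Δp = 40 hPa = 4000 Pa, q̄ = 0.00068 kg/kg → 0.00068 × 4000 / 9.8 = 0.28 mm
Layer 570–300 hPa: Δp = 270 hPa = 27000 Pa, q̄ = 0.000405 kg/kg → 0.000405 × 27000 / 9.8 = 1.12 mm
PW = 8.29 + 3.82 + 0.28 + 1.12 = 13.51 ≈ 13.5 mm.

PW ≈ 13.5 mm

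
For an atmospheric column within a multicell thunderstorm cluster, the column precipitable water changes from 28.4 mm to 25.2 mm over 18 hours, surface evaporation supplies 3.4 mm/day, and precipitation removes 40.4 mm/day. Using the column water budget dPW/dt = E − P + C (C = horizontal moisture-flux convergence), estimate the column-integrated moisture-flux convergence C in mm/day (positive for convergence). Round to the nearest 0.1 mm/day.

C ≈ 32.7 mm/day

dPW/dt = (25.2 − 28.4) mm / (18/24 day) = -4.267 mm/day.
C = dPW/dt − E + P = (-4.267) − 3.4 + 40.4 = 32.7 mm/day.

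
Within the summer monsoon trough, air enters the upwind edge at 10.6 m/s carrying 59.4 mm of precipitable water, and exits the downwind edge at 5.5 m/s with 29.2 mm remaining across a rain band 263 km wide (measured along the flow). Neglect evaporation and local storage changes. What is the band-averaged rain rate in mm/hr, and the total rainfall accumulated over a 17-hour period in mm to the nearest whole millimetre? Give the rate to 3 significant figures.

Column moisture flux per unit crosswind length is F = V × PW.
Inflow: F_in = 10.6 × 59.4 = 629.64 mm·m/s
Outflow: F_out = 5.5 × 29.2 = 160.6 mm·m/s
Steady-state rate R = (F_in − F_out)/L = (629.64 − 160.6) / 263000 m = 1.783e-03 mm/s.
R = 1.783e-03 × 3600 = 6.42 mm/hr.
Over 17 h: total = 6.42 × 17 = 109.14 ≈ 109 mm.

R ≈ 6.42 mm/hr; total ≈ 109 mm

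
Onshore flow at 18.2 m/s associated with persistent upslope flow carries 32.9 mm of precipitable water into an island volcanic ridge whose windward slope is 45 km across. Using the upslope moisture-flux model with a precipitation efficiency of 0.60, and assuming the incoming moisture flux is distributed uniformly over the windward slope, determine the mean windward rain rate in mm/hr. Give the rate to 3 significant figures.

Incoming column moisture flux per unit ridge length: F = V × PW = 18.2 × 32.9 = 598.78 mm·m/s.
Spread over the 45 km slope with efficiency ε = 0.60: R = ε·F/W = 0.60 × 598.78 / 45000 m = 7.984e-03 mm/s.
R = 7.984e-03 × 3600 = 28.7 mm/hr.

R ≈ 28.7 mm/hr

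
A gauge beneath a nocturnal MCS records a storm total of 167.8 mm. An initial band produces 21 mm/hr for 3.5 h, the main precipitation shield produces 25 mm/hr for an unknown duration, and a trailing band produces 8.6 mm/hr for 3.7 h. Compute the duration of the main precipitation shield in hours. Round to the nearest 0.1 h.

Known phases: 21 × 3.5 + 8.6 × 3.7 = 73.5 + 31.82 = 105.32 mm.
Remaining depth = 167.8 − 105.32 = 62.48 mm.
Duration = 62.48 / 25 = 2.5 h.

duration ≈ 2.5 h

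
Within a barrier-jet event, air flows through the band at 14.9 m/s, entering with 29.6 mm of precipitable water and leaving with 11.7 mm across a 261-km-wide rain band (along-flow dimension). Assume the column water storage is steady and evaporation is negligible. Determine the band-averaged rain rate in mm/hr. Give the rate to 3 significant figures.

R ≈ 3.68 mm/hr

Column moisture flux per unit crosswind length is F = V × PW.
Inflow: F_in = 14.9 × 29.6 = 441.04 mm·m/s
Outflow: F_out = 14.9 × 11.7 = 174.33 mm·m/s
Steady-state rate R = (F_in − F_out)/L = (441.04 − 174.33) / 261000 m = 1.022e-03 mm/s.
R = 1.022e-03 × 3600 = 3.68 mm/hr.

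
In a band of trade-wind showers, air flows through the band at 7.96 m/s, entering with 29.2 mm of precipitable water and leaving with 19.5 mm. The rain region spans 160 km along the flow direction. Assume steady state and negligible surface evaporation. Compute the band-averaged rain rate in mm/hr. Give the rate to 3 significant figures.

Column moisture flux per unit crosswind length is F = V × PW.
Inflow: F_in = 7.96 × 29.2 = 232.432 mm·m/s
Outflow: F_out = 7.96 × 19.5 = 155.22 mm·m/s
Steady-state rate R = (F_in − F_out)/L = (232.432 − 155.22) / 160000 m = 4.826e-04 mm/s.
R = 4.826e-04 × 3600 = 1.74 mm/hr.

R ≈ 1.74 mm/hr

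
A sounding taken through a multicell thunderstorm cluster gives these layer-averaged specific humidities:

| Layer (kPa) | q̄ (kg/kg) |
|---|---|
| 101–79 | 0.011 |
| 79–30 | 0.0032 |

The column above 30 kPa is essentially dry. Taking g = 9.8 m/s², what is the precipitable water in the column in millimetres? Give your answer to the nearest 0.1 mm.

PW ≈ 40.7 mm

Precipitable water is the column-integrated vapour mass per unit area: PW = (1/g) Σ q̄ Δp, with q in kg/kg and Δp in Pa (1 kg/m² of water = 1 mm).
Layer 101–79 kPa: Δp = 220 hPa = 22000 Pa, q̄ = 0.011 kg/kg → 0.011 × 22000 / 9.8 = 24.69 mm
Layer 79–30 kPa: Δp = 490 hPa = 49000 Pa, q̄ = 0.0032 kg/kg → 0.0032 × 49000 / 9.8 = 16.00 mm
PW = 24.69 + 16.00 = 40.69 ≈ 40.7 mm.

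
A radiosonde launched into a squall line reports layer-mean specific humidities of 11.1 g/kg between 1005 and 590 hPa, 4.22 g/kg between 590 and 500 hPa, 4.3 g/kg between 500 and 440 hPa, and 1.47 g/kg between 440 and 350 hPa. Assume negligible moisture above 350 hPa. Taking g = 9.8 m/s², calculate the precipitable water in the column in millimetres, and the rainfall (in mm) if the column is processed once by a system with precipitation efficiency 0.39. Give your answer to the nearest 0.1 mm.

PW ≈ 54.9 mm; rainfall ≈ 21.4 mm

Precipitable water is the column-integrated vapour mass per unit area: PW = (1/g) Σ q̄ Δp, with q in kg/kg and Δp in Pa (1 kg/m² of water = 1 mm).
Layer 1005–590 hPa: Δp = 415 hPa = 41500 Pa, q̄ = 0.0111 kg/kg → 0.0111 × 41500 / 9.8 = 47.01 mm
Layer 590–500 hPa: Δp = 90 hPa = 9000 Pa, q̄ = 0.00422 kg/kg → 0.00422 × 9000 / 9.8 = 3.88 mm
Layer 500–440 hPa: Δp = 60 hPa = 6000 Pa, q̄ = 0.0043 kg/kg → 0.0043 × 6000 / 9.8 = 2.63 mm
Layer 440–350 hPa: Δp = 90 hPa = 9000 Pa, q̄ = 0.00147 kg/kg → 0.00147 × 9000 / 9.8 = 1.35 mm
PW = 47.01 + 3.88 + 2.63 + 1.35 = 54.87 ≈ 54.9 mm.
Rainfall = ε × PW = 0.39 × 54.9 = 21.4 mm.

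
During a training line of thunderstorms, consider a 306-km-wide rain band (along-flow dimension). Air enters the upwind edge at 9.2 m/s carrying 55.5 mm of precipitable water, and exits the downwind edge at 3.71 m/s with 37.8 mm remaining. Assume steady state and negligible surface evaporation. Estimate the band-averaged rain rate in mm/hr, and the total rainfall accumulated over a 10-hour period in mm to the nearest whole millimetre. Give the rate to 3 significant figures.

R ≈ 4.36 mm/hr; total ≈ 44 mm

Column moisture flux per unit crosswind length is F = V × PW.
Inflow: F_in = 9.2 × 55.5 = 510.6 mm·m/s
Outflow: F_out = 3.71 × 37.8 = 140.238 mm·m/s
Steady-state rate R = (F_in − F_out)/L = (510.6 − 140.238) / 306000 m = 1.210e-03 mm/s.
R = 1.210e-03 × 3600 = 4.36 mm/hr.
Over 10 h: total = 4.36 × 10 = 43.6 ≈ 44 mm.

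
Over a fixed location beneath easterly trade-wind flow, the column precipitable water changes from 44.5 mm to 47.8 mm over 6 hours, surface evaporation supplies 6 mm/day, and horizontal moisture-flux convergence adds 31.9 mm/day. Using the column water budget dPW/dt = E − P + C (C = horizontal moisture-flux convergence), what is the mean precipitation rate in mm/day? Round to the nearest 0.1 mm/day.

P ≈ 24.7 mm/day

dPW/dt = (47.8 − 44.5) mm / (6/24 day) = +13.200 mm/day.
P = E + C − dPW/dt = 6 + (31.9) − (+13.200) = 24.7 mm/day.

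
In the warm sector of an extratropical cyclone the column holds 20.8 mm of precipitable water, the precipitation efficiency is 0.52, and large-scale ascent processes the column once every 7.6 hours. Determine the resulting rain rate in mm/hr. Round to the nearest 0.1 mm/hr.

R ≈ 1.4 mm/hr

Each overturning extracts ε × PW = 0.52 × 20.8 = 10.816 mm.
Rate = ε·PW / τ = 10.816 / 7.6 h = 1.4 mm/hr.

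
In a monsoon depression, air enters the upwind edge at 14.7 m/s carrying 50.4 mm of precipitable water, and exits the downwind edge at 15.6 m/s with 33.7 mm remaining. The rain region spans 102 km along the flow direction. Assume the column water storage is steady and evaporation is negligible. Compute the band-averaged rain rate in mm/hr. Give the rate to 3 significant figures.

Column moisture flux per unit crosswind length is F = V × PW.
Inflow: F_in = 14.7 × 50.4 = 740.88 mm·m/s
Outflow: F_out = 15.6 × 33.7 = 525.72 mm·m/s
Steady-state rate R = (F_in − F_out)/L = (740.88 − 525.72) / 102000 m = 2.109e-03 mm/s.
R = 2.109e-03 × 3600 = 7.59 mm/hr.

R ≈ 7.59 mm/hr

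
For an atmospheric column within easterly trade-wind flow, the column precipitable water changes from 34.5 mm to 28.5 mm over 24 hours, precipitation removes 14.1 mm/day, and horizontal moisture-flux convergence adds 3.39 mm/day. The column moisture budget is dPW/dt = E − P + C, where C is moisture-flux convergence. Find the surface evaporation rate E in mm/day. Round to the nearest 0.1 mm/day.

dPW/dt = (28.5 − 34.5) mm / (24/24 day) = -6.000 mm/day.
E = dPW/dt + P − C = (-6.000) + 14.1 − (3.39) = 4.7 mm/day.

E ≈ 4.7 mm/day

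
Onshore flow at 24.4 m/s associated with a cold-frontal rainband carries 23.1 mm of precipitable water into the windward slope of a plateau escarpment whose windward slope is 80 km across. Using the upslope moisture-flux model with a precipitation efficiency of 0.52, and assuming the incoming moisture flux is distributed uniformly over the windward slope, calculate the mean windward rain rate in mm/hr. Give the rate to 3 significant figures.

Incoming column moisture flux per unit ridge length: F = V × PW = 24.4 × 23.1 = 563.64 mm·m/s.
Spread over the 80 km slope with efficiency ε = 0.52: R = ε·F/W = 0.52 × 563.64 / 80000 m = 3.664e-03 mm/s.
R = 3.664e-03 × 3600 = 13.2 mm/hr.

R ≈ 13.2 mm/hr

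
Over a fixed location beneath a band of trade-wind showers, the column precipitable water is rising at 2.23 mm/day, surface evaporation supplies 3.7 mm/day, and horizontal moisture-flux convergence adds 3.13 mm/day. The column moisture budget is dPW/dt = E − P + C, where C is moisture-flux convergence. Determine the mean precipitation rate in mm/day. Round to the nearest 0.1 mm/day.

P ≈ 4.6 mm/day

dPW/dt = +2.23 mm/day.
P = E + C − dPW/dt = 3.7 + (3.13) − (+2.23) = 4.6 mm/day.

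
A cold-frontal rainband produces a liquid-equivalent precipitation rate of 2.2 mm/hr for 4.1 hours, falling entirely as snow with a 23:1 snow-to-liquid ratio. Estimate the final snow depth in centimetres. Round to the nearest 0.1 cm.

Liquid-equivalent depth = 2.2 × 4.1 = 9.02 mm.
Snow depth = 9.02 mm × 23 = 207.46 mm = 20.7 cm.

snow depth ≈ 20.7 cm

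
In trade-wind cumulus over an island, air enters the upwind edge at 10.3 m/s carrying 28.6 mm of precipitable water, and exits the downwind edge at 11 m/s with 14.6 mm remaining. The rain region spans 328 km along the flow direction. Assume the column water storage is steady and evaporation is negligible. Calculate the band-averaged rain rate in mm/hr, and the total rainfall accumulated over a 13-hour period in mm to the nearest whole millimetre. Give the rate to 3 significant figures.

Column moisture flux per unit crosswind length is F = V × PW.
Inflow: F_in = 10.3 × 28.6 = 294.58 mm·m/s
Outflow: F_out = 11 × 14.6 = 160.6 mm·m/s
Steady-state rate R = (F_in − F_out)/L = (294.58 − 160.6) / 328000 m = 4.085e-04 mm/s.
R = 4.085e-04 × 3600 = 1.47 mm/hr.
Over 13 h: total = 1.47 × 13 = 19.11 ≈ 19 mm.

R ≈ 1.47 mm/hr; total ≈ 19 mm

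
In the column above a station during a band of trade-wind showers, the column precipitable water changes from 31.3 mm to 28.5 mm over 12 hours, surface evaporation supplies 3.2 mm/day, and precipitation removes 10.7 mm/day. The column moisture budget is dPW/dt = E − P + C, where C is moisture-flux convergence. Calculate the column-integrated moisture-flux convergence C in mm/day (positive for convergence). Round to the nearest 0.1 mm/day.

dPW/dt = (28.5 − 31.3) mm / (12/24 day) = -5.600 mm/day.
C = dPW/dt − E + P = (-5.600) − 3.2 + 10.7 = 1.9 mm/day.

C ≈ 1.9 mm/day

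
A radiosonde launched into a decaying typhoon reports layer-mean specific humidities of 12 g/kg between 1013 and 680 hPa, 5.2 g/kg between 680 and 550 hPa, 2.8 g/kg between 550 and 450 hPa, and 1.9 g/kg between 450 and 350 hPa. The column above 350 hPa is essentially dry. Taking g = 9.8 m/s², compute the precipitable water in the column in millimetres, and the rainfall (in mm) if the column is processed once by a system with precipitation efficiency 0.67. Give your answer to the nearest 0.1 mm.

PW ≈ 52.5 mm; rainfall ≈ 35.2 mm

Precipitable water is the column-integrated vapour mass per unit area: PW = (1/g) Σ q̄ Δp, with q in kg/kg and Δp in Pa (1 kg/m² of water = 1 mm).
Layer 1013–680 hPa: Δp = 333 hPa = 33300 Pa, q̄ = 0.012 kg/kg → 0.012 × 33300 / 9.8 = 40.78 mm
Layer 680–550 hPa: Δp = 130 hPa = 13000 Pa, q̄ = 0.0052 kg/kg → 0.0052 × 13000 / 9.8 = 6.90 mm
Layer 550–450 hPa: Δp = 100 hPa = 10000 Pa, q̄ = 0.0028 kg/kg → 0.0028 × 10000 / 9.8 = 2.86 mm
Layer 450–350 hPa: Δp = 100 hPa = 10000 Pa, q̄ = 0.0019 kg/kg → 0.0019 × 10000 / 9.8 = 1.94 mm
PW = 40.78 + 6.90 + 2.86 + 1.94 = 52.48 ≈ 52.5 mm.
Rainfall = ε × PW = 0.67 × 52.5 = 35.2 mm.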